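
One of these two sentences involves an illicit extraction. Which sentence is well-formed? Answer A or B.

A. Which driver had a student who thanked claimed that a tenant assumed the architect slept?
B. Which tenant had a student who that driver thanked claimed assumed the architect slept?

In A, the wh-phrase is extracted from inside a complex-NP island (relative clause) (introduced by "who"), which blocks movement.
In B, the extraction path crosses only that-complement boundaries, which are transparent.
So B is grammatical.

B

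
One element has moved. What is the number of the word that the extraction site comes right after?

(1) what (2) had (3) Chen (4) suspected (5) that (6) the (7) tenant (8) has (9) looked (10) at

10

The displaced element is "what" (word 1).
It is linked across 1 clause boundary (that).
It functions as the object of the preposition "at" of "looked", so the gap sits immediately after word 10 ("at").
Base order: Chen had suspected that the tenant has looked at what.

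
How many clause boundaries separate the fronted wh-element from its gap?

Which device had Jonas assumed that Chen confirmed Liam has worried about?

2

"which device" is extracted from the PP object of "worried".
Boundaries crossed, outermost first: [that], [Ø] — 2 in total.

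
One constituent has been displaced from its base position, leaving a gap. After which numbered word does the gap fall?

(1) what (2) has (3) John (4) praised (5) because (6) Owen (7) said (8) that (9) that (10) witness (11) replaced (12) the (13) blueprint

The displaced element is "what" (word 1).
It functions as the direct object of "praised", so the gap sits immediately after word 4 ("praised").
Base order: John has praised what because Owen said that that witness replaced the blueprint.

4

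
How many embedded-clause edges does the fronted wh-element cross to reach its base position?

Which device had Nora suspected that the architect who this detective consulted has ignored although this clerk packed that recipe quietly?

1

"which device" is extracted from the object of "ignored".
Boundaries crossed, outermost first: [that] — 1 in total.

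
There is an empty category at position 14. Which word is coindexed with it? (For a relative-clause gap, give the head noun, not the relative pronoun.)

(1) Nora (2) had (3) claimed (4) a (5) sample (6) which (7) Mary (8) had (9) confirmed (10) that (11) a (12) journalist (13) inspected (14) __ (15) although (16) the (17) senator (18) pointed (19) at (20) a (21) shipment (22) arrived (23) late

The gap at 14 is the object of "inspected", inside a relative clause.
The relative pronoun is "which" (word 6); it is bound by the head noun immediately before it.
Its filler is the head noun "sample", at word 5.

5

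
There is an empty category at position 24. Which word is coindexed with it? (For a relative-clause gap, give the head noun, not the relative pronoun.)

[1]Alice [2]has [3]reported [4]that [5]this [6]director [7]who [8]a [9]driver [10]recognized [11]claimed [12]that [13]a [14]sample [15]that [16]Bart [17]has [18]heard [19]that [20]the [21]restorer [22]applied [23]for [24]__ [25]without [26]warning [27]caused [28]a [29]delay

14

The gap at 24 is the prepositional object of "applied", inside a relative clause.
The relative pronoun is "that" (word 15); it is bound by the head noun immediately before it.
Its filler is the head noun "sample", at word 14.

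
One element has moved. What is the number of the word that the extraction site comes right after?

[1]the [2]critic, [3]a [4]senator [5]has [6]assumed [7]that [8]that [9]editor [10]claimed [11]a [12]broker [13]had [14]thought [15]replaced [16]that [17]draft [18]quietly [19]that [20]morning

The displaced element is "the critic" (word 2).
It is linked across 3 clause boundaries (that → Ø → Ø).
It functions as the subject of "replaced", so the gap sits immediately after word 14 ("thought").
Base order: A senator has assumed that that editor claimed a broker had thought that the critic replaced that draft quietly that morning.

14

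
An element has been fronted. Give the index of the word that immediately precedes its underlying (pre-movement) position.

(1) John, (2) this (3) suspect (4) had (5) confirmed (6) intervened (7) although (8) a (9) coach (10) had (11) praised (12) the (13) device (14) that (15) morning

The displaced element is "John" (word 1).
It is linked across 1 clause boundary (Ø).
It functions as the subject of "intervened", so the gap sits immediately after word 5 ("confirmed").
Base order: This suspect had confirmed that John intervened although a coach had praised the device that morning.

5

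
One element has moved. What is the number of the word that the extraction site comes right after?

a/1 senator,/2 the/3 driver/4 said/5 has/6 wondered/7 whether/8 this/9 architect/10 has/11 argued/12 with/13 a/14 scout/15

5

The displaced element is "a senator" (word 2).
It is linked across 1 clause boundary (Ø).
It functions as the subject of "wondered", so the gap sits immediately after word 5 ("said").
Base order: The driver said that a senator has wondered whether this architect has argued with a scout.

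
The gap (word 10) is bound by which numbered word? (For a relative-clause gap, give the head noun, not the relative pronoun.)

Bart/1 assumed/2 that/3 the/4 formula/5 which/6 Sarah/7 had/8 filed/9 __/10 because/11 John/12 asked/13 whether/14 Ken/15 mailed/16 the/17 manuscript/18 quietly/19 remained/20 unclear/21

The gap at 10 is the object of "filed", inside a relative clause.
The relative pronoun is "which" (word 6); it is bound by the head noun immediately before it.
Its filler is the head noun "formula", at word 5.

5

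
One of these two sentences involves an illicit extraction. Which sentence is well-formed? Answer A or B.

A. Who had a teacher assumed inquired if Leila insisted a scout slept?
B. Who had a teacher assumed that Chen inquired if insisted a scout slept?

A

In B, the wh-phrase is extracted from inside a wh-island (introduced by "if"), which blocks movement.
In A, the extraction path crosses only that-complement boundaries, which are transparent.
So A is grammatical.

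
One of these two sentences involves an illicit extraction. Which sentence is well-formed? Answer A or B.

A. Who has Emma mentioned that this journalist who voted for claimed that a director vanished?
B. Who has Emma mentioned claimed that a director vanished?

B

In A, the wh-phrase is extracted from inside a complex-NP island (relative clause) (introduced by "who"), which blocks movement.
In B, the extraction path crosses only that-complement boundaries, which are transparent.
So B is grammatical.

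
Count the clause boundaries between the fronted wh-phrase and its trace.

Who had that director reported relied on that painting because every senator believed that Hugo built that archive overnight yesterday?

"who" is extracted from the subject of "relied".
Boundaries crossed, outermost first: [Ø] — 1 in total.

1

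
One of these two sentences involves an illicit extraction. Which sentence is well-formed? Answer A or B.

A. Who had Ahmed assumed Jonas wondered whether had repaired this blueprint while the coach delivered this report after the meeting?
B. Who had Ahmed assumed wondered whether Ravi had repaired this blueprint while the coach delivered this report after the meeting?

In A, the wh-phrase is extracted from inside a wh-island (introduced by "whether"), which blocks movement.
In B, the extraction path crosses only that-complement boundaries, which are transparent.
So B is grammatical.

B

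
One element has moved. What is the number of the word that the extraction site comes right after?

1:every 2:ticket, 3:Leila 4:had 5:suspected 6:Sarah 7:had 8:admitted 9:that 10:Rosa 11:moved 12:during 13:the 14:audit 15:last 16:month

11

The displaced element is "every ticket" (word 2).
It is linked across 2 clause boundaries (Ø → that).
It functions as the direct object of "moved", so the gap sits immediately after word 11 ("moved").
Base order: Leila had suspected Sarah had admitted that Rosa moved every ticket during the audit last month.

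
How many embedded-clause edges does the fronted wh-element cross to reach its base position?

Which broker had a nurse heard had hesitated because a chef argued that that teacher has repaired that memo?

1

"which broker" is extracted from the subject of "hesitated".
Boundaries crossed, outermost first: [Ø] — 1 in total.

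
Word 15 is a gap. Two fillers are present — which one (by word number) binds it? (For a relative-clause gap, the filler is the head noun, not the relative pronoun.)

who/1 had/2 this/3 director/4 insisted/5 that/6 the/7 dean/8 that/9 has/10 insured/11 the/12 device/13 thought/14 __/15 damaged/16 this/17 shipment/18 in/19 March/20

1

The marked gap is the subject of "damaged".
Its filler is the fronted wh-phrase "who", at word 1.
(The other dependency links word 8 to a gap after word 9.)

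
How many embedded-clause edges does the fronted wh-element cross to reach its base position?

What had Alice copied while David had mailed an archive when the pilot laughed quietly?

"what" originates inside the matrix clause — no clause boundary is crossed.

0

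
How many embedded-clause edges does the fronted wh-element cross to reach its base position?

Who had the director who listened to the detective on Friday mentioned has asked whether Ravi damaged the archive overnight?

1

"who" is extracted from the subject of "asked".
Boundaries crossed, outermost first: [Ø] — 1 in total.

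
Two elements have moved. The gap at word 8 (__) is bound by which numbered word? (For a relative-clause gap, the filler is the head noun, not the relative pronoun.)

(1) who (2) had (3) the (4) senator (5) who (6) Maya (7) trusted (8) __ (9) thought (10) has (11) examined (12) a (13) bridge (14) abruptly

The marked gap is inside the relative clause, the direct object of "trusted".
Its filler is the head noun "senator" (via "who"), at word 4.
(The other dependency links word 1 to a gap after word 9.)

4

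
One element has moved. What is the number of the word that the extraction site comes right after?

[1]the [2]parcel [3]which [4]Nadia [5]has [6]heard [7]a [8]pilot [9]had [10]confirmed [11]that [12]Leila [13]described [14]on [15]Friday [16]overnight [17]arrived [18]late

The displaced element is "the parcel" (word 2).
It is linked across 2 clause boundaries (Ø → that).
It functions as the direct object of "described", so the gap sits immediately after word 13 ("described").
Base order: Nadia has heard a pilot had confirmed that Leila described the parcel on Friday overnight.

13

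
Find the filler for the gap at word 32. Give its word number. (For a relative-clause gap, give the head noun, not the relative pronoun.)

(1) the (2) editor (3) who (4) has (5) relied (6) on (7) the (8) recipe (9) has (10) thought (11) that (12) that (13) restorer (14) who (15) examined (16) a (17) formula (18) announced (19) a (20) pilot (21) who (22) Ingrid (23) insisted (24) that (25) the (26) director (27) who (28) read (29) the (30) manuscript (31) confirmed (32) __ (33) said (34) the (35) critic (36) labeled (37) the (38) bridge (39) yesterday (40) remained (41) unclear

20

The gap at 32 is the subject of "said", inside a relative clause.
The relative pronoun is "who" (word 21); it is bound by the head noun immediately before it.
Its filler is the head noun "pilot", at word 20.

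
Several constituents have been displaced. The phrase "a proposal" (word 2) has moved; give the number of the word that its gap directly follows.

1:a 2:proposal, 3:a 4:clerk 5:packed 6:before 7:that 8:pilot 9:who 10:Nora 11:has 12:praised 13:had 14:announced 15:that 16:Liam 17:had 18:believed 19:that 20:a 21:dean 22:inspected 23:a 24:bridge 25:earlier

5

The displaced element is "a proposal" (word 2).
It functions as the direct object of "packed", so the gap sits immediately after word 5 ("packed").
Base order: A clerk packed a proposal before that pilot who Nora has praised had announced that Liam had believed that a dean inspected a bridge earlier.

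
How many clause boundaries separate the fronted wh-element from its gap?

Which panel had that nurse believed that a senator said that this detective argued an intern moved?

3

"which panel" is extracted from the object of "moved".
Boundaries crossed, outermost first: [that], [that], [Ø] — 3 in total.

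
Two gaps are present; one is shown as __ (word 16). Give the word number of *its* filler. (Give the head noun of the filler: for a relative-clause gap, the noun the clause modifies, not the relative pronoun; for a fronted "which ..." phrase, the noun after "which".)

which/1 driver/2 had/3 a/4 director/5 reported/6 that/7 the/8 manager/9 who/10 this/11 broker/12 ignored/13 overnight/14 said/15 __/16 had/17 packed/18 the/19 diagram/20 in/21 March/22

2

The marked gap is the subject of "packed".
Its filler is the fronted wh-phrase "which driver", at word 2.
(The other dependency links word 9 to a gap after word 13.)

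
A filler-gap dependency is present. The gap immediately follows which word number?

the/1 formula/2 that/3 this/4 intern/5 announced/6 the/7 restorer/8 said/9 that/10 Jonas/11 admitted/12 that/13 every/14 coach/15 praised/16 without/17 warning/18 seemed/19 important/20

The displaced element is "the formula" (word 2).
It is linked across 3 clause boundaries (Ø → that → that).
It functions as the direct object of "praised", so the gap sits immediately after word 16 ("praised").
Base order: This intern announced the restorer said that Jonas admitted that every coach praised the formula without warning.

16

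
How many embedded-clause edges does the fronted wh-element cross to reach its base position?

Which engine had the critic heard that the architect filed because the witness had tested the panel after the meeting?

1

"which engine" is extracted from the object of "filed".
Boundaries crossed, outermost first: [that] — 1 in total.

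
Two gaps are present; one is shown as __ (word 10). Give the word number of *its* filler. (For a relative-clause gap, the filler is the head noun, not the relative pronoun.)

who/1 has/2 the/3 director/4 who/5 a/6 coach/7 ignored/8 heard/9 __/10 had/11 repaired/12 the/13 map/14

1

The marked gap is the subject of "repaired".
Its filler is the fronted wh-phrase "who", at word 1.
(The other dependency links word 4 to a gap after word 8.)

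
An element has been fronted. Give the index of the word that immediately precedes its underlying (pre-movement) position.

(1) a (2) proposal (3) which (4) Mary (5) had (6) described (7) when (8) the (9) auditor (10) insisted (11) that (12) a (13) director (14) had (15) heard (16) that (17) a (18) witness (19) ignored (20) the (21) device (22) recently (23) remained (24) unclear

6

The displaced element is "a proposal" (word 2).
It functions as the direct object of "described", so the gap sits immediately after word 6 ("described").
Base order: Mary had described a proposal when the auditor insisted that a director had heard that a witness ignored the device recently.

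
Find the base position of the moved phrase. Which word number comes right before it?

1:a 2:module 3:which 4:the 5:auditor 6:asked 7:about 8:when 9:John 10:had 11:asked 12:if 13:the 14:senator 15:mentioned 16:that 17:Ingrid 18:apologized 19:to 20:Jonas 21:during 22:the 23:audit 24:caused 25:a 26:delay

7

The displaced element is "a module" (word 2).
It functions as the object of the preposition "about" of "asked", so the gap sits immediately after word 7 ("about").
Base order: The auditor asked about a module when John had asked if the senator mentioned that Ingrid apologized to Jonas during the audit.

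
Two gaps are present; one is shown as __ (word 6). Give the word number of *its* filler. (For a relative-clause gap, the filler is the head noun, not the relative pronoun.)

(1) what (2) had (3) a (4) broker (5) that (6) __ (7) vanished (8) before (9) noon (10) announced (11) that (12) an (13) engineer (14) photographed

4

The marked gap is inside the relative clause, the subject of "vanished".
Its filler is the head noun "broker" (via "that"), at word 4.
(The other dependency links word 1 to a gap after word 14.)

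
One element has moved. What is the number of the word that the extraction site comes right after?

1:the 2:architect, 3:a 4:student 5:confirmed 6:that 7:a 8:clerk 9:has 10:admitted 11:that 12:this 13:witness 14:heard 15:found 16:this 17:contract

The displaced element is "the architect" (word 2).
It is linked across 3 clause boundaries (that → that → Ø).
It functions as the subject of "found", so the gap sits immediately after word 14 ("heard").
Base order: A student confirmed that a clerk has admitted that this witness heard that the architect found this contract.

14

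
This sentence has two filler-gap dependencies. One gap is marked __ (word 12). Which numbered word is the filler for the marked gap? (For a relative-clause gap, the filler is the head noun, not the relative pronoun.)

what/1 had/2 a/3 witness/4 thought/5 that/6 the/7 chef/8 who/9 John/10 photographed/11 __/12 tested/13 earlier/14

8

The marked gap is inside the relative clause, the direct object of "photographed".
Its filler is the head noun "chef" (via "who"), at word 8.
(The other dependency links word 1 to a gap after word 13.)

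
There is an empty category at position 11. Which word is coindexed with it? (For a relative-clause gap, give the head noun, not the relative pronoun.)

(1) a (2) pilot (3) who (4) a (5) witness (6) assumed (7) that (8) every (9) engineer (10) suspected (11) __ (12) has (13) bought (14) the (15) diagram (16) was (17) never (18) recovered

The gap at 11 is the subject of "bought", inside a relative clause.
The relative pronoun is "who" (word 3); it is bound by the head noun immediately before it.
Its filler is the head noun "pilot", at word 2.

2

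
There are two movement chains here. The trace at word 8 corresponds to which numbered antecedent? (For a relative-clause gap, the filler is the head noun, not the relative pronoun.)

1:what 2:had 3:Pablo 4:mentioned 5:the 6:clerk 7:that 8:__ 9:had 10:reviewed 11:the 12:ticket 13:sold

The marked gap is inside the relative clause, the subject of "reviewed".
Its filler is the head noun "clerk" (via "that"), at word 6.
(The other dependency links word 1 to a gap after word 13.)

6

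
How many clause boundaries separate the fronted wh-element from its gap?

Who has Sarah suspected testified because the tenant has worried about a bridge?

1

"who" is extracted from the subject of "testified".
Boundaries crossed, outermost first: [Ø] — 1 in total.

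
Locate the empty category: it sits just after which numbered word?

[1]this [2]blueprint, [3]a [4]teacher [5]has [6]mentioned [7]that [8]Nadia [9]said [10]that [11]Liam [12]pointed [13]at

The displaced element is "this blueprint" (word 2).
It is linked across 2 clause boundaries (that → that).
It functions as the object of the preposition "at" of "pointed", so the gap sits immediately after word 13 ("at").
Base order: A teacher has mentioned that Nadia said that Liam pointed at this blueprint.

13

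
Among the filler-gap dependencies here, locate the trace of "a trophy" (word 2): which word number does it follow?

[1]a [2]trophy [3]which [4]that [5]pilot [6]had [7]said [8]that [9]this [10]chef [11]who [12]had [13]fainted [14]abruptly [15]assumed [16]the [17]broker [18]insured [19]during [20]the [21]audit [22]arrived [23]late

18

The displaced element is "a trophy" (word 2).
It is linked across 2 clause boundaries (that → Ø).
It functions as the direct object of "insured", so the gap sits immediately after word 18 ("insured").
Base order: That pilot had said that this chef who had fainted abruptly assumed the broker insured a trophy during the audit.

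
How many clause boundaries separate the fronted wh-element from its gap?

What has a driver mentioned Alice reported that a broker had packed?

2

"what" is extracted from the object of "packed".
Boundaries crossed, outermost first: [Ø], [that] — 2 in total.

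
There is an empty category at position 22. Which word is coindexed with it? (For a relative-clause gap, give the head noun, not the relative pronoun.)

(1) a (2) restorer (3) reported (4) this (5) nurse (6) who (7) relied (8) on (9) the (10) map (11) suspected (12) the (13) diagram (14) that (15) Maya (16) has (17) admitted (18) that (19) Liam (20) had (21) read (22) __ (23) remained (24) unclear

13

The gap at 22 is the object of "read", inside a relative clause.
The relative pronoun is "that" (word 14); it is bound by the head noun immediately before it.
Its filler is the head noun "diagram", at word 13.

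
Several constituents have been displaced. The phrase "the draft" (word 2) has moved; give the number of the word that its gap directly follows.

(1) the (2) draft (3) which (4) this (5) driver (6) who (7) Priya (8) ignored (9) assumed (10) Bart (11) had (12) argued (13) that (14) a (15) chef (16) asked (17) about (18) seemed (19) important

17

The displaced element is "the draft" (word 2).
It is linked across 2 clause boundaries (Ø → that).
It functions as the object of the preposition "about" of "asked", so the gap sits immediately after word 17 ("about").
Base order: This driver who Priya ignored assumed Bart had argued that a chef asked about the draft.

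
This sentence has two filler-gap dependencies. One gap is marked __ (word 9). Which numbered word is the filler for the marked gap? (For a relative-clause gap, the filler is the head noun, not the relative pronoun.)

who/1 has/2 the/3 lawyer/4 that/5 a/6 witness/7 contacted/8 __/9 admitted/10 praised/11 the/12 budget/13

The marked gap is inside the relative clause, the direct object of "contacted".
Its filler is the head noun "lawyer" (via "that"), at word 4.
(The other dependency links word 1 to a gap after word 10.)

4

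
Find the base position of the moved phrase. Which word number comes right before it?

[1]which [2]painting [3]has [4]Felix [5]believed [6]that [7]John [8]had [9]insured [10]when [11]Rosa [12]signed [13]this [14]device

The displaced element is "which painting" (word 2).
It is linked across 1 clause boundary (that).
It functions as the direct object of "insured", so the gap sits immediately after word 9 ("insured").
Base order: Felix has believed that John had insured which painting when Rosa signed this device.

9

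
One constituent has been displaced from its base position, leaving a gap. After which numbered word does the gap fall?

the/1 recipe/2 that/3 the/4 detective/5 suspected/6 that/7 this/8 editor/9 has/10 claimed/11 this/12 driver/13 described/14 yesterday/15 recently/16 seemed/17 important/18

14

The displaced element is "the recipe" (word 2).
It is linked across 2 clause boundaries (that → Ø).
It functions as the direct object of "described", so the gap sits immediately after word 14 ("described").
Base order: The detective suspected that this editor has claimed this driver described the recipe yesterday recently.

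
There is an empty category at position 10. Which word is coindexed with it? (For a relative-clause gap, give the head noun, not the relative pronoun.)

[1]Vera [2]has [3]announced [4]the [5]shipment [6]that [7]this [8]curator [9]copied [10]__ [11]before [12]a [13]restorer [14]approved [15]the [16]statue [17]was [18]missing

The gap at 10 is the object of "copied", inside a relative clause.
The relative pronoun is "that" (word 6); it is bound by the head noun immediately before it.
Its filler is the head noun "shipment", at word 5.

5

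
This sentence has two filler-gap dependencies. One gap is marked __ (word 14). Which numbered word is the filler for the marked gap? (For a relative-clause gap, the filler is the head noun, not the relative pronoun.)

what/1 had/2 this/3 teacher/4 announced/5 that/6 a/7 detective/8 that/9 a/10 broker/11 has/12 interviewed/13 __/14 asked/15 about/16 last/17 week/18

8

The marked gap is inside the relative clause, the direct object of "interviewed".
Its filler is the head noun "detective" (via "that"), at word 8.
(The other dependency links word 1 to a gap after word 16.)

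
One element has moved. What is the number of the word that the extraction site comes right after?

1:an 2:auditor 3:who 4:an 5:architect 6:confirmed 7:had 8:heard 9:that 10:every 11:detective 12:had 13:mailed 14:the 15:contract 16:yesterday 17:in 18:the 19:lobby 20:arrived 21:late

The displaced element is "an auditor" (word 2).
It is linked across 1 clause boundary (Ø).
It functions as the subject of "heard", so the gap sits immediately after word 6 ("confirmed").
Base order: An architect confirmed that an auditor had heard that every detective had mailed the contract yesterday in the lobby.

6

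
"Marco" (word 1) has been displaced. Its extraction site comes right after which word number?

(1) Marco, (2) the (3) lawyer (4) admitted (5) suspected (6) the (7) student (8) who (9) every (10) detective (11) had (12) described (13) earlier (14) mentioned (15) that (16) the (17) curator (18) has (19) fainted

4

The displaced element is "Marco" (word 1).
It is linked across 1 clause boundary (Ø).
It functions as the subject of "suspected", so the gap sits immediately after word 4 ("admitted").
Base order: The lawyer admitted Marco suspected the student who every detective had described earlier mentioned that the curator has fainted.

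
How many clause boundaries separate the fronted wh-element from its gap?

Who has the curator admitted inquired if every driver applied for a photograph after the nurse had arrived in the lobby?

"who" is extracted from the subject of "inquired".
Boundaries crossed, outermost first: [Ø] — 1 in total.

1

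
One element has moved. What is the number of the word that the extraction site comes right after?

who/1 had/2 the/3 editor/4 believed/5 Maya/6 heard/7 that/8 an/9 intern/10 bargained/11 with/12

The displaced element is "who" (word 1).
It is linked across 2 clause boundaries (Ø → that).
It functions as the object of the preposition "with" of "bargained", so the gap sits immediately after word 12 ("with").
Base order: The editor had believed Maya heard that an intern bargained with who.

12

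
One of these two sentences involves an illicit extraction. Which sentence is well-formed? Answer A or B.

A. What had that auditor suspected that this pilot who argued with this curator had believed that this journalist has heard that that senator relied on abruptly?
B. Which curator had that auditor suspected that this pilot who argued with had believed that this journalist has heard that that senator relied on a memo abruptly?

A

In B, the wh-phrase is extracted from inside a complex-NP island (relative clause) (introduced by "who"), which blocks movement.
In A, the extraction path crosses only that-complement boundaries, which are transparent.
So A is grammatical.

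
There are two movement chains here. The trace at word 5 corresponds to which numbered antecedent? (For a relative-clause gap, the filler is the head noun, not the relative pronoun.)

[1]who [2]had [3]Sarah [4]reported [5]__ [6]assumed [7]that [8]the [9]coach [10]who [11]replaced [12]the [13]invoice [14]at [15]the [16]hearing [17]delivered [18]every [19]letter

The marked gap is the subject of "assumed".
Its filler is the fronted wh-phrase "who", at word 1.
(The other dependency links word 9 to a gap after word 10.)

1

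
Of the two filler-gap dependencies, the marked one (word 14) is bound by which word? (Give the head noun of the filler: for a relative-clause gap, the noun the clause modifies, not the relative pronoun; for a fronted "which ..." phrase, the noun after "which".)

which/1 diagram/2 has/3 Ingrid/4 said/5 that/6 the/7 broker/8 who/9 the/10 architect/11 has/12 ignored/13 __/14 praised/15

8

The marked gap is inside the relative clause, the direct object of "ignored".
Its filler is the head noun "broker" (via "who"), at word 8.
(The other dependency links word 2 to a gap after word 15.)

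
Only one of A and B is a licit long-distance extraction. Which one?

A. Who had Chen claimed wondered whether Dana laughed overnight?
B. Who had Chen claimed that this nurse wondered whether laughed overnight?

In B, the wh-phrase is extracted from inside a wh-island (introduced by "whether"), which blocks movement.
In A, the extraction path crosses only that-complement boundaries, which are transparent.
So A is grammatical.

A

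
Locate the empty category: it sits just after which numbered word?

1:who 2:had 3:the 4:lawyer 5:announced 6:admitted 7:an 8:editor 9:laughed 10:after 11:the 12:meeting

5

The displaced element is "who" (word 1).
It is linked across 1 clause boundary (Ø).
It functions as the subject of "admitted", so the gap sits immediately after word 5 ("announced").
Base order: The lawyer had announced who admitted an editor laughed after the meeting.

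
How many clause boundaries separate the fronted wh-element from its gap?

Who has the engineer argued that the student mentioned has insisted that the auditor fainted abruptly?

"who" is extracted from the subject of "insisted".
Boundaries crossed, outermost first: [that], [Ø] — 2 in total.

2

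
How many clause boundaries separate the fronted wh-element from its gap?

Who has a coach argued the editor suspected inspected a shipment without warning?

2

"who" is extracted from the subject of "inspected".
Boundaries crossed, outermost first: [Ø], [Ø] — 2 in total.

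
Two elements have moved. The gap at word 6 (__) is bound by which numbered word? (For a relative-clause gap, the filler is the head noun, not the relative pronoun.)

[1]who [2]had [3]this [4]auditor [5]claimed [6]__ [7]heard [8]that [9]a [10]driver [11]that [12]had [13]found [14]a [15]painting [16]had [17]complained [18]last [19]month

The marked gap is the subject of "heard".
Its filler is the fronted wh-phrase "who", at word 1.
(The other dependency links word 10 to a gap after word 11.)

1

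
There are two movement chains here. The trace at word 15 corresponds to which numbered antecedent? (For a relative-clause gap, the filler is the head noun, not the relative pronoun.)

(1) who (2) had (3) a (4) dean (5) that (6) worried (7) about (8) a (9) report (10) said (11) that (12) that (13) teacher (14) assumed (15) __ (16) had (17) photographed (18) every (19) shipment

1

The marked gap is the subject of "photographed".
Its filler is the fronted wh-phrase "who", at word 1.
(The other dependency links word 4 to a gap after word 5.)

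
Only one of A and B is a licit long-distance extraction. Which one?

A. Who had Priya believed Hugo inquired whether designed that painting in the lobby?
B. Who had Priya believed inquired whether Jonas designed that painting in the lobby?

B

In A, the wh-phrase is extracted from inside a wh-island (introduced by "whether"), which blocks movement.
In B, the extraction path crosses only that-complement boundaries, which are transparent.
So B is grammatical.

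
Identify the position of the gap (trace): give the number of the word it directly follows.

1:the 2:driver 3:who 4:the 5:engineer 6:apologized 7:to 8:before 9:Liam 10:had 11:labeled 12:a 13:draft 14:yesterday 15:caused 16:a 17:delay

7

The displaced element is "the driver" (word 2).
It functions as the object of the preposition "to" of "apologized", so the gap sits immediately after word 7 ("to").
Base order: The engineer apologized to the driver before Liam had labeled a draft yesterday.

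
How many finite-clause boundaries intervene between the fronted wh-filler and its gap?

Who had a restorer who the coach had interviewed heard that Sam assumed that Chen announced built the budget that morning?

3

"who" is extracted from the subject of "built".
Boundaries crossed, outermost first: [that], [that], [Ø] — 3 in total.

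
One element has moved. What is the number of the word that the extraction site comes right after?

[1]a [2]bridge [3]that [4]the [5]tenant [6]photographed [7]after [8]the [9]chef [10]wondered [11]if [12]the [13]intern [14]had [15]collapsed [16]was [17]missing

The displaced element is "a bridge" (word 2).
It functions as the direct object of "photographed", so the gap sits immediately after word 6 ("photographed").
Base order: The tenant photographed a bridge after the chef wondered if the intern had collapsed.

6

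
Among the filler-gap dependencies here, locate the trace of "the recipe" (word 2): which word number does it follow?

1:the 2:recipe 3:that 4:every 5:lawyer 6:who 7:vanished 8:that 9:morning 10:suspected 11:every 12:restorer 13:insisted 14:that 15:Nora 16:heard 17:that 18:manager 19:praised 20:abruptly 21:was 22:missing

19

The displaced element is "the recipe" (word 2).
It is linked across 3 clause boundaries (Ø → that → Ø).
It functions as the direct object of "praised", so the gap sits immediately after word 19 ("praised").
Base order: Every lawyer who vanished that morning suspected every restorer insisted that Nora heard that manager praised the recipe abruptly.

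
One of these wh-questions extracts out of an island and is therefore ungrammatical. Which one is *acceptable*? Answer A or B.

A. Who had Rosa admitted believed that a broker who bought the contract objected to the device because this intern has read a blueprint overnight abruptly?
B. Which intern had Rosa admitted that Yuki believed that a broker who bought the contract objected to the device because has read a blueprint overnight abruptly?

In B, the wh-phrase is extracted from inside an adjunct island (introduced by "because"), which blocks movement.
In A, the extraction path crosses only that-complement boundaries, which are transparent.
So A is grammatical.

A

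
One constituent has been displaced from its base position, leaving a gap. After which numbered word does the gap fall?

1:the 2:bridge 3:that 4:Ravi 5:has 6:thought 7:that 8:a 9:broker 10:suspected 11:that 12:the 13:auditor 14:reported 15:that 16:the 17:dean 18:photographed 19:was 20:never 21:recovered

18

The displaced element is "the bridge" (word 2).
It is linked across 3 clause boundaries (that → that → that).
It functions as the direct object of "photographed", so the gap sits immediately after word 18 ("photographed").
Base order: Ravi has thought that a broker suspected that the auditor reported that the dean photographed the bridge.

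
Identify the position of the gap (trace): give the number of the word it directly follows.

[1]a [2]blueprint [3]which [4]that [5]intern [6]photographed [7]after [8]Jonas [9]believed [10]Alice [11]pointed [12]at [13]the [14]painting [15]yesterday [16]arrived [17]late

The displaced element is "a blueprint" (word 2).
It functions as the direct object of "photographed", so the gap sits immediately after word 6 ("photographed").
Base order: That intern photographed a blueprint after Jonas believed Alice pointed at the painting yesterday.

6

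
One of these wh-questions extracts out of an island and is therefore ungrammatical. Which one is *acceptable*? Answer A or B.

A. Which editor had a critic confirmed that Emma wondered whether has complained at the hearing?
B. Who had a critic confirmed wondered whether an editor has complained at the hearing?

In A, the wh-phrase is extracted from inside a wh-island (introduced by "whether"), which blocks movement.
In B, the extraction path crosses only that-complement boundaries, which are transparent.
So B is grammatical.

B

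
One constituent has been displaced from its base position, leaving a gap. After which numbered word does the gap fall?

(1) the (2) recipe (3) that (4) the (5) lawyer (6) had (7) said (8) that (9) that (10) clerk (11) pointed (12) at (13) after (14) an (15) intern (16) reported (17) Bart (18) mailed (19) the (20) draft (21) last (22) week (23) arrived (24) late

12

The displaced element is "the recipe" (word 2).
It is linked across 1 clause boundary (that).
It functions as the object of the preposition "at" of "pointed", so the gap sits immediately after word 12 ("at").
Base order: The lawyer had said that that clerk pointed at the recipe after an intern reported Bart mailed the draft last week.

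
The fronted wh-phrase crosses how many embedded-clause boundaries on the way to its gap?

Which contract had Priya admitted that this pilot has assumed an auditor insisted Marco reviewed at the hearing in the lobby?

3

"which contract" is extracted from the object of "reviewed".
Boundaries crossed, outermost first: [that], [Ø], [Ø] — 3 in total.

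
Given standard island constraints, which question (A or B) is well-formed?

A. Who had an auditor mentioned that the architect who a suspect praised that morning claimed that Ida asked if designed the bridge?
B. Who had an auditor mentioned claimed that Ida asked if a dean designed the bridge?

B

In A, the wh-phrase is extracted from inside a wh-island (introduced by "if"), which blocks movement.
In B, the extraction path crosses only that-complement boundaries, which are transparent.
So B is grammatical.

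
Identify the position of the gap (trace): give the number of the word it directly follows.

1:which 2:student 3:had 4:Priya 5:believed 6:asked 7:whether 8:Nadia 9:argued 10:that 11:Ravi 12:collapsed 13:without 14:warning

5

The displaced element is "which student" (word 2).
It is linked across 1 clause boundary (Ø).
It functions as the subject of "asked", so the gap sits immediately after word 5 ("believed").
Base order: Priya had believed which student asked whether Nadia argued that Ravi collapsed without warning.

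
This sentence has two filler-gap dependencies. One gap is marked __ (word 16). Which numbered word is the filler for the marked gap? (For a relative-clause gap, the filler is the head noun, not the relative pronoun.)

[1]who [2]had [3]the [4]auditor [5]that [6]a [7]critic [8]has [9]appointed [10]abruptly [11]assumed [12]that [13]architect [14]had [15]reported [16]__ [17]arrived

1

The marked gap is the subject of "arrived".
Its filler is the fronted wh-phrase "who", at word 1.
(The other dependency links word 4 to a gap after word 9.)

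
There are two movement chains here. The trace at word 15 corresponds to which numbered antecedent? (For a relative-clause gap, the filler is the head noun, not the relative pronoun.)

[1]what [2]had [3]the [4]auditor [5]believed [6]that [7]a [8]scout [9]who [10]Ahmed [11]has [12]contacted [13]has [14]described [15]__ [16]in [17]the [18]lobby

1

The marked gap is the direct object of "described".
Its filler is the fronted wh-phrase "what", at word 1.
(The other dependency links word 8 to a gap after word 12.)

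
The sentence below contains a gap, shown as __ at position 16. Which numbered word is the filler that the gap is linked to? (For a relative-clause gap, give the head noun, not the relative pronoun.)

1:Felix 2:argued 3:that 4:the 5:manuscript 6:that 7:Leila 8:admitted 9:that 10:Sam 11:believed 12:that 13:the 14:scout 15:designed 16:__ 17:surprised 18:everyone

5

The gap at 16 is the object of "designed", inside a relative clause.
The relative pronoun is "that" (word 6); it is bound by the head noun immediately before it.
Its filler is the head noun "manuscript", at word 5.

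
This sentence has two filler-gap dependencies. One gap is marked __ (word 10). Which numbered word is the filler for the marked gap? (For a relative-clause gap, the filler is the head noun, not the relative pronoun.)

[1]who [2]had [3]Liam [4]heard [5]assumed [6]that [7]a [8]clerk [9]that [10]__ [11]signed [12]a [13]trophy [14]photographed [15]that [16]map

8

The marked gap is inside the relative clause, the subject of "signed".
Its filler is the head noun "clerk" (via "that"), at word 8.
(The other dependency links word 1 to a gap after word 4.)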